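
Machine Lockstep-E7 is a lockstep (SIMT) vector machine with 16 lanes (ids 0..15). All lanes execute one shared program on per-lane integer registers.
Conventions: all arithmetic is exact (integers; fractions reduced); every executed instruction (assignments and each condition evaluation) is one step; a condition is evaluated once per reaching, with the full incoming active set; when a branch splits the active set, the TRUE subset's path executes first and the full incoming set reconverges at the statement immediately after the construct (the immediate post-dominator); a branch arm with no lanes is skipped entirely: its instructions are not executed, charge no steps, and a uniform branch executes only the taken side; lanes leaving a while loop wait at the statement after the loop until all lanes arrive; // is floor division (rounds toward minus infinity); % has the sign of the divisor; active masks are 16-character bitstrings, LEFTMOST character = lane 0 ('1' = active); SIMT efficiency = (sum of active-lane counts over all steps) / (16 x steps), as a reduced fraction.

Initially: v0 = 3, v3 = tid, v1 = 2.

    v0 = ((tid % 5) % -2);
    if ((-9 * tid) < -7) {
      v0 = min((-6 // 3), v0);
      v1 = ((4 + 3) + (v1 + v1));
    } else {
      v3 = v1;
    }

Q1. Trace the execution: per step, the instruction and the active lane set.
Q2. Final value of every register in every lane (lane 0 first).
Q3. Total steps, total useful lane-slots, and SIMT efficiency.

step 0: v0 <- ((tid % 5) % -2)       1111111111111111
step 1: eval ((-9 * tid) < -7)       1111111111111111
step 2: v0 <- min((-6 // 3), v0)     0111111111111111
step 3: v1 <- ((4 + 3) + (v1 + v1))  0111111111111111
step 4: v3 <- v1                     1000000000000000

Answer: 5 steps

v0: 0,-2,-2,-2,-2,-2,-2,-2,-2,-2,-2,-2,-2,-2,-2,-2
v3: 2,1,2,3,4,5,6,7,8,9,10,11,12,13,14,15
v1: 2,11,11,11,11,11,11,11,11,11,11,11,11,11,11,11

steps = 5; useful = 63; efficiency = 63/80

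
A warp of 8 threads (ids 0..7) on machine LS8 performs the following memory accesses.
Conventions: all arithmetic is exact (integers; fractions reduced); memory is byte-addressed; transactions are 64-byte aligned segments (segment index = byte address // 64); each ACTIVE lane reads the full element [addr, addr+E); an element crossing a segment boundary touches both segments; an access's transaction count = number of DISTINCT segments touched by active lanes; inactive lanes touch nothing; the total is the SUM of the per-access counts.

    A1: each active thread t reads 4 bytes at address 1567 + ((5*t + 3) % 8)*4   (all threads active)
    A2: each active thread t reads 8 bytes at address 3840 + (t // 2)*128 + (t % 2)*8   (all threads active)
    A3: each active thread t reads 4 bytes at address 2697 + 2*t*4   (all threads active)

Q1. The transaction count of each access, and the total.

A1: 1 transaction
A2: 4 transactions
A3: 2 transactions

Answer: 1,4,2; total 7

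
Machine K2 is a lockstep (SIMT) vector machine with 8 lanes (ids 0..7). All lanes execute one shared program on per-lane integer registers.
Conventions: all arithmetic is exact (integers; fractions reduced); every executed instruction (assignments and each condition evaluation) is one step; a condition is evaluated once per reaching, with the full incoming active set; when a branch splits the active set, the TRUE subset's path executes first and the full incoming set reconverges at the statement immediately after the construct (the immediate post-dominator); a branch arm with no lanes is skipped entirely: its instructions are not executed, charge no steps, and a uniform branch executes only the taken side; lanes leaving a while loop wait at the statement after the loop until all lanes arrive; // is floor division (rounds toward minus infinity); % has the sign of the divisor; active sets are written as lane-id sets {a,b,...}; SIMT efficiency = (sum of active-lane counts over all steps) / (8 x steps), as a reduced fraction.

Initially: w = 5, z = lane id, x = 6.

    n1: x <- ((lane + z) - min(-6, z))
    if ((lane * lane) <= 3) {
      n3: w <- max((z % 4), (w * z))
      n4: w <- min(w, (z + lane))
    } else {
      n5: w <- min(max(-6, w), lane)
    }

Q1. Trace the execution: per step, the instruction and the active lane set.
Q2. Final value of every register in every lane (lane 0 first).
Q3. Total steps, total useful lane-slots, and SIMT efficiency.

step 0: x <- ((lane + z) - min(-6, z)) {0,1,2,3,4,5,6,7}
step 1: eval ((lane * lane) <= 3)    {0,1,2,3,4,5,6,7}
step 2: w <- max((z % 4), (w * z))   {0,1}
step 3: w <- min(w, (z + lane))      {0,1}
step 4: w <- min(max(-6, w), lane)   {2,3,4,5,6,7}

Answer: 5 steps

w: 0,2,2,3,4,5,5,5
z: 0,1,2,3,4,5,6,7
x: 6,8,10,12,14,16,18,20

steps = 5; useful = 26; efficiency = 26/40 = 13/20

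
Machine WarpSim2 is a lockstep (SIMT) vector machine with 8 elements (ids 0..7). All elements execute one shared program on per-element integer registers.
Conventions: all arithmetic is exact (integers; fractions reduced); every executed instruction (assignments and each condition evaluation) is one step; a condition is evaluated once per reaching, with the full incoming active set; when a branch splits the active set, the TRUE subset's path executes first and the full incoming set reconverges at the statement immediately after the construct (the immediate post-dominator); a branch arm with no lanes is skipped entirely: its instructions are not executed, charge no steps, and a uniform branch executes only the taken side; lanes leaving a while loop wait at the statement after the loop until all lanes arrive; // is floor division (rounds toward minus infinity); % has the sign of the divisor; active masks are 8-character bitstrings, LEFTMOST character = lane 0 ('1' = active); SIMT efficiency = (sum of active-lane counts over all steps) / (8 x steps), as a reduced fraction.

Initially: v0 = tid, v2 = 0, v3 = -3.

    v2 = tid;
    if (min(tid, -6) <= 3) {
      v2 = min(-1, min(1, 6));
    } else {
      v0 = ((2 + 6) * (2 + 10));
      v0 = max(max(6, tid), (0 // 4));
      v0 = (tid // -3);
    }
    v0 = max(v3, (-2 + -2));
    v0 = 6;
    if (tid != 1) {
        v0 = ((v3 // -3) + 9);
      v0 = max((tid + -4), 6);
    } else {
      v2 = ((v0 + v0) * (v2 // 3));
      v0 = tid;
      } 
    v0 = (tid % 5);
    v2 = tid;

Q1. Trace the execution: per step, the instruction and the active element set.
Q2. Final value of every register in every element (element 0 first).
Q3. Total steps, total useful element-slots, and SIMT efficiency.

step 0: v2 <- tid                    11111111
step 1: eval (min(tid, -6) <= 3)     11111111
step 2: v2 <- min(-1, min(1, 6))     11111111
step 3: v0 <- max(v3, (-2 + -2))     11111111
step 4: v0 <- 6                      11111111
step 5: eval (tid != 1)              11111111
step 6: v0 <- ((v3 // -3) + 9)       10111111
step 7: v0 <- max((tid + -4), 6)     10111111
step 8: v2 <- ((v0 + v0) * (v2 // 3)) 01000000
step 9: v0 <- tid                    01000000
step 10: v0 <- (tid % 5)              11111111
step 11: v2 <- tid                    11111111

Answer: 12 steps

v0: 0,1,2,3,4,0,1,2
v2: 0,1,2,3,4,5,6,7
v3: -3,-3,-3,-3,-3,-3,-3,-3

steps = 12; useful = 80; efficiency = 80/96 = 5/6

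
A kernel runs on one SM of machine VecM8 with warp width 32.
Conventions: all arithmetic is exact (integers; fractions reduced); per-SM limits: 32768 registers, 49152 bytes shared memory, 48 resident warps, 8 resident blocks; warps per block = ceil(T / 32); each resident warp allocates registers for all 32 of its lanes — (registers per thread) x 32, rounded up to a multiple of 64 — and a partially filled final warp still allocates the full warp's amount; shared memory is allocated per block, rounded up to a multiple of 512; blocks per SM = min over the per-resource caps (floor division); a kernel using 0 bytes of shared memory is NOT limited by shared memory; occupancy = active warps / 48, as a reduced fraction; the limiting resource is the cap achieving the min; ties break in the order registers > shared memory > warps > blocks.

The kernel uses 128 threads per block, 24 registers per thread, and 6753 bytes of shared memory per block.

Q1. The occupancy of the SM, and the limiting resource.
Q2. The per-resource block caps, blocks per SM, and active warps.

Answer: occupancy 1/2, limited by shared memory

registers: 10 blocks
shared memory: 6 blocks
warps: 12 blocks
blocks: 8 blocks

Answer: 6 blocks, 24 active warps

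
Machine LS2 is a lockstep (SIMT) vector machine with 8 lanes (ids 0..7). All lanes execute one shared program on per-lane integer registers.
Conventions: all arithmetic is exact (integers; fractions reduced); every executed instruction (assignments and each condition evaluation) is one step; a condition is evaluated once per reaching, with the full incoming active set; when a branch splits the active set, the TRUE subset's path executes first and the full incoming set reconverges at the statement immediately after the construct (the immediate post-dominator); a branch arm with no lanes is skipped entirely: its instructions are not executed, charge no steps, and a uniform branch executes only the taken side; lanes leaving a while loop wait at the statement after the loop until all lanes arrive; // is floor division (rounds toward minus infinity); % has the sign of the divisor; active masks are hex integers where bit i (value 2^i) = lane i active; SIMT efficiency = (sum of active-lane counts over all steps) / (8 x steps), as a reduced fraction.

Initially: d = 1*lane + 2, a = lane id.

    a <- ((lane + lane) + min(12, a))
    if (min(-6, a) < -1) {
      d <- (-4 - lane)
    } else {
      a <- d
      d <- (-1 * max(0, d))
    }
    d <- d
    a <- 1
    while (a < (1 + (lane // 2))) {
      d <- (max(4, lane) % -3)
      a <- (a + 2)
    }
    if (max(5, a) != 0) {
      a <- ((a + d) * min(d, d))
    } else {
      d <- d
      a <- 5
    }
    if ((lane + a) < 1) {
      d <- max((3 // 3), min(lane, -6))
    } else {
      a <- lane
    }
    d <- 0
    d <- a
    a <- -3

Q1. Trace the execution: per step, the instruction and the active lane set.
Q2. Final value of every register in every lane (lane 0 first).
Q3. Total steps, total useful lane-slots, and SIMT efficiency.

step 0: a <- ((lane + lane) + min(12, a)) 0xff
step 1: eval (min(-6, a) < -1)       0xff
step 2: d <- (-4 - lane)             0xff
step 3: d <- d                       0xff
step 4: a <- 1                       0xff
step 5: eval (a < (1 + (lane // 2))) 0xff
step 6: d <- (max(4, lane) % -3)     0xfc
step 7: a <- (a + 2)                 0xfc
step 8: eval (a < (1 + (lane // 2))) 0xfc
step 9: d <- (max(4, lane) % -3)     0xc0
step 10: a <- (a + 2)                 0xc0
step 11: eval (a < (1 + (lane // 2))) 0xc0
step 12: eval (max(5, a) != 0)        0xff
step 13: a <- ((a + d) * min(d, d))   0xff
step 14: eval ((lane + a) < 1)        0xff
step 15: d <- max((3 // 3), min(lane, -6)) 0x04
step 16: a <- lane                    0xfb
step 17: d <- 0                       0xff
step 18: d <- a                       0xff
step 19: a <- -3                      0xff

Answer: 20 steps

d: 0,1,-2,3,4,5,6,7
a: -3,-3,-3,-3,-3,-3,-3,-3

steps = 20; useful = 128; efficiency = 128/160 = 4/5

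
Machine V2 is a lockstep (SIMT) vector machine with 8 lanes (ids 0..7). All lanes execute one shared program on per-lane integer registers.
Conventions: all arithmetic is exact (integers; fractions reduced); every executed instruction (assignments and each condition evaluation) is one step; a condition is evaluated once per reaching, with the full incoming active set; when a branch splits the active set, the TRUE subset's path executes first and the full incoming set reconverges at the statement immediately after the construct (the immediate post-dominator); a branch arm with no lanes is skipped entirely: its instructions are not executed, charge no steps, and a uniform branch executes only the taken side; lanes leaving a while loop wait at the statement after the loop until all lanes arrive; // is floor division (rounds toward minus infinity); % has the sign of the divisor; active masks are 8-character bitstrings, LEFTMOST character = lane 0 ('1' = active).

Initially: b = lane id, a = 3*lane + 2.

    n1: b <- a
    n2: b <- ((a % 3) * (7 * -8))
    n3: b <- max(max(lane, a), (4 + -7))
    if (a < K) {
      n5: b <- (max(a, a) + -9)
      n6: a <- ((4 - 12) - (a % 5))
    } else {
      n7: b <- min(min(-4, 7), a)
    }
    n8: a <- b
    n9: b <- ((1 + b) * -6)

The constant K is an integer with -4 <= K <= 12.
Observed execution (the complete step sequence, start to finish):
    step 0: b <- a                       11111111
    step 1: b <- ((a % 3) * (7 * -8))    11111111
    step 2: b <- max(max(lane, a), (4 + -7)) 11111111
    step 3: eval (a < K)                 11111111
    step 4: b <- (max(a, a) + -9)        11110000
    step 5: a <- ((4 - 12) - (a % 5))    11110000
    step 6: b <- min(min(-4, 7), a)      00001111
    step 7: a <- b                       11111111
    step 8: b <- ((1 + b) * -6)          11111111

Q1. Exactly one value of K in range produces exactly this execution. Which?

Answer: K = 12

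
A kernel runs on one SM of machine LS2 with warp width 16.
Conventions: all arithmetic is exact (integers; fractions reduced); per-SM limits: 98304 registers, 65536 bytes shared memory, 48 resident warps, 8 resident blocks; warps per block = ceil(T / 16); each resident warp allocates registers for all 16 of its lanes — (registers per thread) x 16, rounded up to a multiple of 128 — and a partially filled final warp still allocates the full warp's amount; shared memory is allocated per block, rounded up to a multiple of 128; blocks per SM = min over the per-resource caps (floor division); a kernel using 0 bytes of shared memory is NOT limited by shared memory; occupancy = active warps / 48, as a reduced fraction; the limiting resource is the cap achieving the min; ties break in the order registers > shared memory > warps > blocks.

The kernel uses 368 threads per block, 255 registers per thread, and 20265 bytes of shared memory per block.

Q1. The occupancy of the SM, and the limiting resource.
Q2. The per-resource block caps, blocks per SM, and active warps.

Answer: occupancy 23/48, limited by registers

registers: 1 block
shared memory: 3 blocks
warps: 2 blocks
blocks: 8 blocks

Answer: 1 block, 23 active warps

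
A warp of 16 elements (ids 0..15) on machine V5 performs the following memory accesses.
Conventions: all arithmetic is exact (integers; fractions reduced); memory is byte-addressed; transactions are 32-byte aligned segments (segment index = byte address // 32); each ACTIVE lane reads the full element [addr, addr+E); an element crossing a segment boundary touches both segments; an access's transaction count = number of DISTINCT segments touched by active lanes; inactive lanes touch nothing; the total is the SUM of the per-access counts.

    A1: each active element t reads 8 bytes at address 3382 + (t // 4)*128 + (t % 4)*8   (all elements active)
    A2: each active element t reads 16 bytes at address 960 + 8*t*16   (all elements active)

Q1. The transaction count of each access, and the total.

A1: 8 transactions
A2: 16 transactions

Answer: 8,16; total 24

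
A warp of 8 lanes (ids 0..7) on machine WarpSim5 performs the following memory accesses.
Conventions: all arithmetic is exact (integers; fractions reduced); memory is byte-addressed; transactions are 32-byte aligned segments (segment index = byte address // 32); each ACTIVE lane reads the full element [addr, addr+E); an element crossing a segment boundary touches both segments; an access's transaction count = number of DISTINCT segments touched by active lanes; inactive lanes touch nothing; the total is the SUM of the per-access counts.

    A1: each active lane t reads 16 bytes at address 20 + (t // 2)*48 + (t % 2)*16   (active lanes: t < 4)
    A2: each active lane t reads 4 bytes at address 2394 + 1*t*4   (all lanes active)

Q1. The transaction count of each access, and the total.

A1: 4 transactions
A2: 2 transactions

Answer: 4,2; total 6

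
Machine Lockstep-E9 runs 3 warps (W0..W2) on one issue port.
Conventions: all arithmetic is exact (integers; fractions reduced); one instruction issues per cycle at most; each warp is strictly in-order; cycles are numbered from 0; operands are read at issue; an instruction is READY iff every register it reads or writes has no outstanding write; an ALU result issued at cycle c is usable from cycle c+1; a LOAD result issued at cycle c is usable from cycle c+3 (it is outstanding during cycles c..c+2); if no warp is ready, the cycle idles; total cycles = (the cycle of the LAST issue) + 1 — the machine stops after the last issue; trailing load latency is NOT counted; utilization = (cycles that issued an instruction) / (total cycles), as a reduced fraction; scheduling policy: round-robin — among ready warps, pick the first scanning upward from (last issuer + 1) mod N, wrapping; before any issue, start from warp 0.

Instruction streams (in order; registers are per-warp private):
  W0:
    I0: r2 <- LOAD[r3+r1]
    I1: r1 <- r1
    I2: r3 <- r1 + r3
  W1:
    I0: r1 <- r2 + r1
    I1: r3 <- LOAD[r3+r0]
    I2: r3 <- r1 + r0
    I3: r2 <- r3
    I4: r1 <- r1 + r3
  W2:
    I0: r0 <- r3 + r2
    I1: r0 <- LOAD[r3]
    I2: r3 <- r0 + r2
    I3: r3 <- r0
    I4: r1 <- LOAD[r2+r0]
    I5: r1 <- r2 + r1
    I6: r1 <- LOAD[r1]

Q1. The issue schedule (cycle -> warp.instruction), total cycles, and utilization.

cycle 0: W0.I0
cycle 1: W1.I0
cycle 2: W2.I0
cycle 3: W0.I1
cycle 4: W1.I1
cycle 5: W2.I1
cycle 6: W0.I2
cycle 7: W1.I2
cycle 8: W2.I2
cycle 9: W1.I3
cycle 10: W2.I3
cycle 11: W1.I4
cycle 12: W2.I4
cycle 13: idle
cycle 14: idle
cycle 15: W2.I5
cycle 16: W2.I6

Answer: 17 cycles, utilization 15/17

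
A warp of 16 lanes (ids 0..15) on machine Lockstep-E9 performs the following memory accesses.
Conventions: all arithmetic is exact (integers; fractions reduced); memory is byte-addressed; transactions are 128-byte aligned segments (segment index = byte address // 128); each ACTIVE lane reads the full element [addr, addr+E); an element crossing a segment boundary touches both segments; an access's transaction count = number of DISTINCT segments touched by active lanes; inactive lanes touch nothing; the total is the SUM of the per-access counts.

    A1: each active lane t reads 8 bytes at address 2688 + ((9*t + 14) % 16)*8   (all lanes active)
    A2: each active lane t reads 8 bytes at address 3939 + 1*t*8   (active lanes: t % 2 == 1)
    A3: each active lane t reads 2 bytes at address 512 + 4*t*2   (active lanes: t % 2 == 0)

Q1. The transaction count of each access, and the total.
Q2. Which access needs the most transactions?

A1: 1 transaction
A2: 2 transactions
A3: 1 transaction

Answer: 1,2,1; total 4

Answer: A2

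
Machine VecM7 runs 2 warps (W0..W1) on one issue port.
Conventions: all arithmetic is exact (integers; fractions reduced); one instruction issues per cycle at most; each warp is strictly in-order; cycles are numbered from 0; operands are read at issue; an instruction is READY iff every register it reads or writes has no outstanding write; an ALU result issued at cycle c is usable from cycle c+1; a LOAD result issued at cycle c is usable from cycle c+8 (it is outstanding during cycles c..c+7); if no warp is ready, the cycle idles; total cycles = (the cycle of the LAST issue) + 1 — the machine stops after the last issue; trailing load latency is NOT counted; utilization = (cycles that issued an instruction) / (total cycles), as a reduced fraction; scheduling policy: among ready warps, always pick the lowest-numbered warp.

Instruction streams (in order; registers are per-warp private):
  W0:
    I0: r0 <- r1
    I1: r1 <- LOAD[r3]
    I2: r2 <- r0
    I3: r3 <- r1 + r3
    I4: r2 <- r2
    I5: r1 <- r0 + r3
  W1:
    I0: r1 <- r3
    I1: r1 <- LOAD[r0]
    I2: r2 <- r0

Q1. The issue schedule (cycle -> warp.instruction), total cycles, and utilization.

cycle 0: W0.I0
cycle 1: W0.I1
cycle 2: W0.I2
cycle 3: W1.I0
cycle 4: W1.I1
cycle 5: W1.I2
cycle 6: idle
cycle 7: idle
cycle 8: idle
cycle 9: W0.I3
cycle 10: W0.I4
cycle 11: W0.I5

Answer: 12 cycles, utilization 3/4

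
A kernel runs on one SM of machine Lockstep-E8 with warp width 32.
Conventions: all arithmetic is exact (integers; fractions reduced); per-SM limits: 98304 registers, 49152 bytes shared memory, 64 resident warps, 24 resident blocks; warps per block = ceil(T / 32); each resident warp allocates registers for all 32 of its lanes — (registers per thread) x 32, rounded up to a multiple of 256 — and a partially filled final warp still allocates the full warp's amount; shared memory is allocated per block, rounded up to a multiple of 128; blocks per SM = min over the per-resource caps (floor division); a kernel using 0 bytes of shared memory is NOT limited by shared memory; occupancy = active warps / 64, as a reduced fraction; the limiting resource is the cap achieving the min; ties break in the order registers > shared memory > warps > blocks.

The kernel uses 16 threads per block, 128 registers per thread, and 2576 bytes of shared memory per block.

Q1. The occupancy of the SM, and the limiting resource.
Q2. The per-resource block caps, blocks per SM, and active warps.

Answer: occupancy 9/32, limited by shared memory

registers: 24 blocks
shared memory: 18 blocks
warps: 64 blocks
blocks: 24 blocks

Answer: 18 blocks, 18 active warps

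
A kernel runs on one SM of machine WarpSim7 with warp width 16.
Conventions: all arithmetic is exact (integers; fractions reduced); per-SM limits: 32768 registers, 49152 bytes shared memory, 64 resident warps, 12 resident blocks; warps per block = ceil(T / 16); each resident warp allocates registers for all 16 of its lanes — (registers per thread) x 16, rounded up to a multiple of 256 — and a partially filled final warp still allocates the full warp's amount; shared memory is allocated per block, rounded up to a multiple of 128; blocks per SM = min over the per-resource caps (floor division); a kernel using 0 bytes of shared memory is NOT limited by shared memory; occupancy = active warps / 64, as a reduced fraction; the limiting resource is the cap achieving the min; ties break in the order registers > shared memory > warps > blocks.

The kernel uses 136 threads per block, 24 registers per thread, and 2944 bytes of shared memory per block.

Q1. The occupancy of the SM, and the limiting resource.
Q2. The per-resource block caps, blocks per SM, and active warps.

Answer: occupancy 63/64, limited by registers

registers: 7 blocks
shared memory: 16 blocks
warps: 7 blocks
blocks: 12 blocks

Answer: 7 blocks, 63 active warps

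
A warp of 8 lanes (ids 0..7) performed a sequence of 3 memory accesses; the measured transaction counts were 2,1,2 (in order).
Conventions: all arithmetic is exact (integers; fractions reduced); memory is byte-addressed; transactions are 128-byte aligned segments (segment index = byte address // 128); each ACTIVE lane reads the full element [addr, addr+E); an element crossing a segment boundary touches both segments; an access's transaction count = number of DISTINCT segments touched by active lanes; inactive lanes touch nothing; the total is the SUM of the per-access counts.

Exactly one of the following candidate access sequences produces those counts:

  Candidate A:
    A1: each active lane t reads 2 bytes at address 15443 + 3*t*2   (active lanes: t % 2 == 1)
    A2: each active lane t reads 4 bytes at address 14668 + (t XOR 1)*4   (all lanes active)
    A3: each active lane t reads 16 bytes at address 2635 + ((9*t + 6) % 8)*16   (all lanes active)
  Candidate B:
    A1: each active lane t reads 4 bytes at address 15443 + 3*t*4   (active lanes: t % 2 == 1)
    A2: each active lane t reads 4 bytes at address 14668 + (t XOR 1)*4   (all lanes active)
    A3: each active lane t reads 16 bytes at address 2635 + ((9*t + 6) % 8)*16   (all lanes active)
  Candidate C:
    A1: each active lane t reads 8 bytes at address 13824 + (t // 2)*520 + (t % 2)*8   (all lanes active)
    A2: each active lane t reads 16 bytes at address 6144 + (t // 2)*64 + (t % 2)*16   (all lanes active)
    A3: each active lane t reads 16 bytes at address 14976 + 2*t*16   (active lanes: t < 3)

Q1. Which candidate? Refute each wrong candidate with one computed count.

A: A1 gives 1 transaction, not 2
C: A1 gives 4 transactions, not 2
B: all counts match (2,1,2)

Answer: B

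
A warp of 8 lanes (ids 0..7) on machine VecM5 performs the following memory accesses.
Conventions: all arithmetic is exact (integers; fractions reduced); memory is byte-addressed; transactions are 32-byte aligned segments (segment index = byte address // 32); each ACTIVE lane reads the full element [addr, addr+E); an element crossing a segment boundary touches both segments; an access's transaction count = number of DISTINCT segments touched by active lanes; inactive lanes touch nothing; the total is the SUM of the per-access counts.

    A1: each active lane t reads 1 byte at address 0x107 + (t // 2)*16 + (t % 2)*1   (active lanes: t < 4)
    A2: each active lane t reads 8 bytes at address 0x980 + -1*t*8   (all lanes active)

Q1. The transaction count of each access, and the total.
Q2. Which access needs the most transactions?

A1: 1 transaction
A2: 3 transactions

Answer: 1,3; total 4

Answer: A2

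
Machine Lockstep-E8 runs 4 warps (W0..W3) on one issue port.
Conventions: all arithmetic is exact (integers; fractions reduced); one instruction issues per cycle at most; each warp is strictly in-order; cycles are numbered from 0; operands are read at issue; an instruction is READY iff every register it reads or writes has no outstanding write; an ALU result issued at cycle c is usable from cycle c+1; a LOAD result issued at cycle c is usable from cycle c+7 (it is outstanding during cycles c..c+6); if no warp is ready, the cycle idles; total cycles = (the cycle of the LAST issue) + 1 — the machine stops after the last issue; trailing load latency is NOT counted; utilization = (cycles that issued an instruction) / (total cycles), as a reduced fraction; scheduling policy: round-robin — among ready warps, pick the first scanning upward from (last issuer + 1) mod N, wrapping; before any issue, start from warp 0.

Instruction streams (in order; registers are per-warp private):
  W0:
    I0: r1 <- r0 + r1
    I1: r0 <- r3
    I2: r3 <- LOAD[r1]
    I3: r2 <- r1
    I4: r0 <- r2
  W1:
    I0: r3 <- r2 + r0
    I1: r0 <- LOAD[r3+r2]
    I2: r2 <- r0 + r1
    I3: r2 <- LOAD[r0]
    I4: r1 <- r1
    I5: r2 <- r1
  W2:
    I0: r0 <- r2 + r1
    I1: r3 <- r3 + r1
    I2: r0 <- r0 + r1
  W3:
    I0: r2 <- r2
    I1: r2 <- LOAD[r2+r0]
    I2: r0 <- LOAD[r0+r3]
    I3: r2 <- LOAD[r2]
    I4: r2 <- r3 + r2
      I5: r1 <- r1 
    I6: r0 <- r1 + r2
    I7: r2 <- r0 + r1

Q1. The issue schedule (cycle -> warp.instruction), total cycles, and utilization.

cycle 0: W0.I0
cycle 1: W1.I0
cycle 2: W2.I0
cycle 3: W3.I0
cycle 4: W0.I1
cycle 5: W1.I1
cycle 6: W2.I1
cycle 7: W3.I1
cycle 8: W0.I2
cycle 9: W2.I2
cycle 10: W3.I2
cycle 11: W0.I3
cycle 12: W1.I2
cycle 13: W0.I4
cycle 14: W1.I3
cycle 15: W3.I3
cycle 16: W1.I4
cycle 17: idle
cycle 18: idle
cycle 19: idle
cycle 20: idle
cycle 21: W1.I5
cycle 22: W3.I4
cycle 23: W3.I5
cycle 24: W3.I6
cycle 25: W3.I7

Answer: 26 cycles, utilization 11/13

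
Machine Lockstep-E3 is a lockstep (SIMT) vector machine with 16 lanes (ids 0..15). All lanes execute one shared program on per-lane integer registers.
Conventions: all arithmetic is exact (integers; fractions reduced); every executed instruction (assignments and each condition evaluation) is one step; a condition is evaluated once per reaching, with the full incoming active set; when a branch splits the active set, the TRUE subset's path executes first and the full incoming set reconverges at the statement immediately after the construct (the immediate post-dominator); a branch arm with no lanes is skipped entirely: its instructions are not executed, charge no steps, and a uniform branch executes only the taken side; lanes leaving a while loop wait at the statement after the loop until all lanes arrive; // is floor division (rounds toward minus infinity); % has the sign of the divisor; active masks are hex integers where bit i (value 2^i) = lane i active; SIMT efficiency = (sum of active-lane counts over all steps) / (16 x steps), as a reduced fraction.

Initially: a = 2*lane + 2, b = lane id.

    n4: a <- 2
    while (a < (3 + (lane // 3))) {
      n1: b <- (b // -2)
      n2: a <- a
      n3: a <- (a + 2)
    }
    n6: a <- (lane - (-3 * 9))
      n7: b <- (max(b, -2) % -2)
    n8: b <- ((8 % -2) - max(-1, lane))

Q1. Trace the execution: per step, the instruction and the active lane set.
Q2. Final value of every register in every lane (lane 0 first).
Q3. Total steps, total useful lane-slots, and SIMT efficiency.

step 0: a <- 2                       0xffff
step 1: eval (a < (3 + (lane // 3))) 0xffff
step 2: b <- (b // -2)               0xffff
step 3: a <- a                       0xffff
step 4: a <- (a + 2)                 0xffff
step 5: eval (a < (3 + (lane // 3))) 0xffff
step 6: b <- (b // -2)               0xffc0
step 7: a <- a                       0xffc0
step 8: a <- (a + 2)                 0xffc0
step 9: eval (a < (3 + (lane // 3))) 0xffc0
step 10: b <- (b // -2)               0xf000
step 11: a <- a                       0xf000
step 12: a <- (a + 2)                 0xf000
step 13: eval (a < (3 + (lane // 3))) 0xf000
step 14: a <- (lane - (-3 * 9))       0xffff
step 15: b <- (max(b, -2) % -2)       0xffff
step 16: b <- ((8 % -2) - max(-1, lane)) 0xffff

Answer: 17 steps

a: 27,28,29,30,31,32,33,34,35,36,37,38,39,40,41,42
b: 0,-1,-2,-3,-4,-5,-6,-7,-8,-9,-10,-11,-12,-13,-14,-15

steps = 17; useful = 200; efficiency = 200/272 = 25/34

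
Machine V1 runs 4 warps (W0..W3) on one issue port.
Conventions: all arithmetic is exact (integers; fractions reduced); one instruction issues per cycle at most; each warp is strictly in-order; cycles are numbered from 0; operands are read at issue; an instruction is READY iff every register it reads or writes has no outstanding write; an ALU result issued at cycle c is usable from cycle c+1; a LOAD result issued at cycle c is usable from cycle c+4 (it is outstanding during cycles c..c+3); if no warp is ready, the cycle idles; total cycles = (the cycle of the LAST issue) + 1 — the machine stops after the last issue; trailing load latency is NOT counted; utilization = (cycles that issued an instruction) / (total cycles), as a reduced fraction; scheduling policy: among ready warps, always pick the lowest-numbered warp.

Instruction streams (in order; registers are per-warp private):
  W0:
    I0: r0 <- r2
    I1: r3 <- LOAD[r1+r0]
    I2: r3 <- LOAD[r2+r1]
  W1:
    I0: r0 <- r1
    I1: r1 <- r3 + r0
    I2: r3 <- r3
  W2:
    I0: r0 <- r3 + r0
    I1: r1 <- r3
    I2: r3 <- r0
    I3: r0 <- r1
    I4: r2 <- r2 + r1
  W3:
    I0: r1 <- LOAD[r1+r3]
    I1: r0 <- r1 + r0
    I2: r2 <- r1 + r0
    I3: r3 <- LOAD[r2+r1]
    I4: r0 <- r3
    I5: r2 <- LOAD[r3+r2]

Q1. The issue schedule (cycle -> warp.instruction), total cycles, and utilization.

cycle 0: W0.I0
cycle 1: W0.I1
cycle 2: W1.I0
cycle 3: W1.I1
cycle 4: W1.I2
cycle 5: W0.I2
cycle 6: W2.I0
cycle 7: W2.I1
cycle 8: W2.I2
cycle 9: W2.I3
cycle 10: W2.I4
cycle 11: W3.I0
cycle 12: idle
cycle 13: idle
cycle 14: idle
cycle 15: W3.I1
cycle 16: W3.I2
cycle 17: W3.I3
cycle 18: idle
cycle 19: idle
cycle 20: idle
cycle 21: W3.I4
cycle 22: W3.I5

Answer: 23 cycles, utilization 17/23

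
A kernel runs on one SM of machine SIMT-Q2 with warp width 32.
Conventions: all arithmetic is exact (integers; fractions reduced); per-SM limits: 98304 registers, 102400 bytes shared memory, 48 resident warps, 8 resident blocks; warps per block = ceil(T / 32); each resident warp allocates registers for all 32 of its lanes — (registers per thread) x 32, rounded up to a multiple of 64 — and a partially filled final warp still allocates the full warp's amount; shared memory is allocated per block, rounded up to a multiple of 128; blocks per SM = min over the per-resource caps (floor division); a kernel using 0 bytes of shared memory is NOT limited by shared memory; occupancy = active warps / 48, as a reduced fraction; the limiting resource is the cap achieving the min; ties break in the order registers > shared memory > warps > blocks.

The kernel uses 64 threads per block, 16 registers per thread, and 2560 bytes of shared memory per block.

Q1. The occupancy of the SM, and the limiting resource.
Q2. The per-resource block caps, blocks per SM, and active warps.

Answer: occupancy 1/3, limited by blocks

registers: 96 blocks
shared memory: 40 blocks
warps: 24 blocks
blocks: 8 blocks

Answer: 8 blocks, 16 active warps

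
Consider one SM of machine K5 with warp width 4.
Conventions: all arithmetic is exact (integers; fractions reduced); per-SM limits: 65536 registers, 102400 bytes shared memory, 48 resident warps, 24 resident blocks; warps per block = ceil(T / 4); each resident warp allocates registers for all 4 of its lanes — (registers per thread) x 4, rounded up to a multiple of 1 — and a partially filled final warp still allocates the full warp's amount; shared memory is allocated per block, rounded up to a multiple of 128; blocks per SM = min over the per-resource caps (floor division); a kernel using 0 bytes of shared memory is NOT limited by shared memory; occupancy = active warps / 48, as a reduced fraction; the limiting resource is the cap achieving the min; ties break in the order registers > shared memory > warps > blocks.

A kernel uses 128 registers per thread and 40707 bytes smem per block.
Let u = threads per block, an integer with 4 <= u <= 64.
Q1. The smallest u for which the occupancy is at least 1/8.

Answer: u = 9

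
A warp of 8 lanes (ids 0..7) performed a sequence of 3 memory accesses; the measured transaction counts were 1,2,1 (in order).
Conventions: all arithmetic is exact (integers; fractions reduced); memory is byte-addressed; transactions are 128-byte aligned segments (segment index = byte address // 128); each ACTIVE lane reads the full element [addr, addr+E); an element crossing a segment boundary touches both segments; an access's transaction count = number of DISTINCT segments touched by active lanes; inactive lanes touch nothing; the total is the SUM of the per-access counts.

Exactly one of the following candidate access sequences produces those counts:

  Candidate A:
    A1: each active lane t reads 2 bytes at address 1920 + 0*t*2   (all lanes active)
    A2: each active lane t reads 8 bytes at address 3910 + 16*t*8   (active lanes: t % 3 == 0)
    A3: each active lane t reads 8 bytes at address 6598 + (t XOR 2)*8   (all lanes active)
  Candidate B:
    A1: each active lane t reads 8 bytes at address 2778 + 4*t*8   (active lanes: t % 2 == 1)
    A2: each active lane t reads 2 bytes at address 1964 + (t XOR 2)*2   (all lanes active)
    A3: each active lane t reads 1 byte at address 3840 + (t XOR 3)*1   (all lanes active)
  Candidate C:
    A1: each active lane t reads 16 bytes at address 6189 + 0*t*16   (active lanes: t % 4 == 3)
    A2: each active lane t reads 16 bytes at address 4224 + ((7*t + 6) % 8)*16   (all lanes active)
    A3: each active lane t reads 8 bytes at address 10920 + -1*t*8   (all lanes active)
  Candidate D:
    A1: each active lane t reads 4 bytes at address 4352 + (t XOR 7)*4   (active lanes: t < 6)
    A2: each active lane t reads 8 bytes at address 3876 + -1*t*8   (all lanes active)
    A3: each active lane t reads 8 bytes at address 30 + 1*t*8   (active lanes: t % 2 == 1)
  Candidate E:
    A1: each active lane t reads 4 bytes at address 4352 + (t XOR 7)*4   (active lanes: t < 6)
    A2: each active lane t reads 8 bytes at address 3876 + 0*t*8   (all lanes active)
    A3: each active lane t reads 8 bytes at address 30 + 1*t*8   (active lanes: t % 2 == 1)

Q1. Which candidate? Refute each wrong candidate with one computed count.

A: A2 gives 3 transactions, not 2
B: A1 gives 3 transactions, not 1
C: A2 gives 1 transaction, not 2
E: A2 gives 1 transaction, not 2
D: all counts match (1,2,1)

Answer: D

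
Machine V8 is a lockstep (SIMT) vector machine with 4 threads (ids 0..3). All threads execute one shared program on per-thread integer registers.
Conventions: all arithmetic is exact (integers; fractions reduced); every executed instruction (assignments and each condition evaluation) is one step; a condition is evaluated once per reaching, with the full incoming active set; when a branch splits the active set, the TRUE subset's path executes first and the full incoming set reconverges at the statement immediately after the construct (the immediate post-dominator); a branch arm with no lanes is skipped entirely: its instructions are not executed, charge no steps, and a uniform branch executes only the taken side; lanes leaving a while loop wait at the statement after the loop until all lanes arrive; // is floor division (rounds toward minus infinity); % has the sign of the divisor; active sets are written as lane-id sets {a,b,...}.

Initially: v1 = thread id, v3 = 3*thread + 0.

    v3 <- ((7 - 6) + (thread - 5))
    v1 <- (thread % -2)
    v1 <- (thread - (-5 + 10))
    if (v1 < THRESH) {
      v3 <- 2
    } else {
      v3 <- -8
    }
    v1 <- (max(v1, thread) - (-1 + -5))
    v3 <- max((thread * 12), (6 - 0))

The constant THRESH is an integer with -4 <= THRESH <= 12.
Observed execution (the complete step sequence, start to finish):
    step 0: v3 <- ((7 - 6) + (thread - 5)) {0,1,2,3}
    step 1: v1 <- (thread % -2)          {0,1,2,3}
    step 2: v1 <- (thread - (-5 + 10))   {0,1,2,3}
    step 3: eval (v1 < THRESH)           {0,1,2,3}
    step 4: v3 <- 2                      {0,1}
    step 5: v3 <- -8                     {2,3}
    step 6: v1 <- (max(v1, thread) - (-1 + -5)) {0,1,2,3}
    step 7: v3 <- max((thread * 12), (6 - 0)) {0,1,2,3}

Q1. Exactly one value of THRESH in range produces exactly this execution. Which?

Answer: THRESH = -3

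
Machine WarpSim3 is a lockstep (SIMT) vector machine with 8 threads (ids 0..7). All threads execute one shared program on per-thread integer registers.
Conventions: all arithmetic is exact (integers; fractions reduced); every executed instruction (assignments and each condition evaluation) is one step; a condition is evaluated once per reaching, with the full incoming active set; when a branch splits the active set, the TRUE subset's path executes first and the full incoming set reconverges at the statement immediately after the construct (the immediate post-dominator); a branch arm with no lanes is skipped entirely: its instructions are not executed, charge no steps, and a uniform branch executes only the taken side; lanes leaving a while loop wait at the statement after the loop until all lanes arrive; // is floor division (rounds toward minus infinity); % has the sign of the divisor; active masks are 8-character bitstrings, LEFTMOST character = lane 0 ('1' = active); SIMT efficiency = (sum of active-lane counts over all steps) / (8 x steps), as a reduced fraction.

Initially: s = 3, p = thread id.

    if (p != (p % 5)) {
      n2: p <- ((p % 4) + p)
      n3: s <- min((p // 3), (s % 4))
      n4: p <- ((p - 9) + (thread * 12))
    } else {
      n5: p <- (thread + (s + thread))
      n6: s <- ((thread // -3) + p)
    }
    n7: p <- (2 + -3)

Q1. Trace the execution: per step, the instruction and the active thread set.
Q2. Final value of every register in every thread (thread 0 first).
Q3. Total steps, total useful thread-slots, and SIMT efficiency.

step 0: eval (p != (p % 5))          11111111
step 1: p <- ((p % 4) + p)           00000111
step 2: s <- min((p // 3), (s % 4))  00000111
step 3: p <- ((p - 9) + (thread * 12)) 00000111
step 4: p <- (thread + (s + thread)) 11111000
step 5: s <- ((thread // -3) + p)    11111000
step 6: p <- (2 + -3)                11111111

Answer: 7 steps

s: 3,4,6,8,9,2,2,3
p: -1,-1,-1,-1,-1,-1,-1,-1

steps = 7; useful = 35; efficiency = 35/56 = 5/8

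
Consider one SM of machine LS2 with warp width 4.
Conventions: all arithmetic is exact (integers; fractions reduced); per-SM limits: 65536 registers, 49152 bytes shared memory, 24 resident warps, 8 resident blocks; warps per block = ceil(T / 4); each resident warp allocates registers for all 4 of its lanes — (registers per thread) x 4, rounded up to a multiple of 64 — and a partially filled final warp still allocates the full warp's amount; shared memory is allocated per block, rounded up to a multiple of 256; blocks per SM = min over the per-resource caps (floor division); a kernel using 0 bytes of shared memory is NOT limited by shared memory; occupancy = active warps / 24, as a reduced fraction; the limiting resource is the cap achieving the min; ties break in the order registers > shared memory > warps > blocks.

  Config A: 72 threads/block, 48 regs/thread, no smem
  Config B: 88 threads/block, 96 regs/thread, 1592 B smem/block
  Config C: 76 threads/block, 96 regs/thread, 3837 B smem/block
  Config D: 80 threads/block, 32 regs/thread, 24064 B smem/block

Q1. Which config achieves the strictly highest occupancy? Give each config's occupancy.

occupancies: A 3/4, B 11/12, C 19/24, D 5/6

Answer: B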